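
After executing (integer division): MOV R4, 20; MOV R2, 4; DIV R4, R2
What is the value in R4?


Register state trace:
  MOV R4, 20  → R4 = 20
  MOV R2, 4  → R2 = 4
  DIV R4, R2  → R4 = 20 // 4 = 5
Final: R4 = 5

5


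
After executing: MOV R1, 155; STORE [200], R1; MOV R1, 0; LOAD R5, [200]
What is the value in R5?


Register and memory trace:
  MOV R1, 155  → R1 = 155
  STORE [200], R1  → mem[200] = 155
  MOV R1, 0  → R1 = 0
  LOAD R5, [200]  → R5 = mem[200] = 155
Final: R5 = 155

155


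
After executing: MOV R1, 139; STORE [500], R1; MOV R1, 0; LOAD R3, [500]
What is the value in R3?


Register and memory trace:
  MOV R1, 139  → R1 = 139
  STORE [500], R1  → mem[500] = 139
  MOV R1, 0  → R1 = 0
  LOAD R3, [500]  → R3 = mem[500] = 139
Final: R3 = 139

139


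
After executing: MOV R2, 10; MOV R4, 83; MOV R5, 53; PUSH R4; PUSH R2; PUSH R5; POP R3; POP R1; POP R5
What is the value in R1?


Stack trace (top is rightmost):
  MOV R2, 10  → R2 = 10
  MOV R4, 83  → R4 = 83
  MOV R5, 53  → R5 = 53
  PUSH R4  → stack: [83]
  PUSH R2  → stack: [83, 10]
  PUSH R5  → stack: [83, 10, 53]
  POP R3  → R3 = 53, stack: [83, 10]
  POP R1  → R1 = 10, stack: [83]
  POP R5  → R5 = 83, stack: []
Final: R1 = 10

10


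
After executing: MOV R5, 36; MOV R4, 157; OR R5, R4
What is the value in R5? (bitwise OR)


Register state trace:
  MOV R5, 36  → R5 = 36 (0b00100100)
  MOV R4, 157  → R4 = 157 (0b10011101)
  OR R5, R4   → R5 = 36 OR 157 = 189 (0b10111101)
Final: R5 = 189

189


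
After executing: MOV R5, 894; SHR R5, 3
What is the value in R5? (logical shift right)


Register state trace:
  MOV R5, 894  → R5 = 894
  SHR R5, 3  → R5 = 894 >> 3 = 894 // 2^3 = 111
Final: R5 = 111

111


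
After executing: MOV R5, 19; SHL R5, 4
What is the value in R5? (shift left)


Register state trace:
  MOV R5, 19  → R5 = 19
  SHL R5, 4  → R5 = 19 << 4 = 19 * 2^4 = 304
Final: R5 = 304

304


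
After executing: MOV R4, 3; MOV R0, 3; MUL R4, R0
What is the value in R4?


Register state trace:
  MOV R4, 3  → R4 = 3
  MOV R0, 3  → R0 = 3
  MUL R4, R0  → R4 = 3 * 3 = 9
Final: R4 = 9

9


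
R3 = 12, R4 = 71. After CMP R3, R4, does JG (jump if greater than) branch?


Trace:
  R3 = 12, R4 = 71
  CMP R3, R4  → compares 12 vs 71
  JG checks: is 12 greater than 71?
  12 < 71, so condition is false
Branch taken: No

No


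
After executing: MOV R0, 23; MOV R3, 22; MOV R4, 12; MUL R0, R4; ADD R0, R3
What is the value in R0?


Register state trace:
  MOV R0, 23  → R0 = 23
  MOV R3, 22  → R3 = 22
  MOV R4, 12  → R4 = 12
  MUL R0, R4  → R0 = 23 * 12 = 276
  ADD R0, R3  → R0 = 276 + 22 = 298
Final: R0 = 298

298


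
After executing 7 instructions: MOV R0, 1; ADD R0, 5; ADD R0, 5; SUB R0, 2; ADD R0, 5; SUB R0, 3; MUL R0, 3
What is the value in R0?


Register state trace:
  MOV R0, 1  → R0 = 1
  ADD R0, 5  → R0 = 1 + 5 = 6
  ADD R0, 5  → R0 = 6 + 5 = 11
  SUB R0, 2  → R0 = 11 - 2 = 9
  ADD R0, 5  → R0 = 9 + 5 = 14
  SUB R0, 3  → R0 = 14 - 3 = 11
  MUL R0, 3  → R0 = 11 * 3 = 33
Final: R0 = 33

33


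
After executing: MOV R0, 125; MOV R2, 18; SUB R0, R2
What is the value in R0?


Register state trace:
  MOV R0, 125  → R0 = 125
  MOV R2, 18  → R2 = 18
  SUB R0, R2  → R0 = 125 - 18 = 107
Final: R0 = 107

107


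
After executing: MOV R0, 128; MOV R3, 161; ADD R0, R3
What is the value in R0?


Register state trace:
  MOV R0, 128  → R0 = 128
  MOV R3, 161  → R3 = 161
  ADD R0, R3  → R0 = 128 + 161 = 289
Final: R0 = 289

289


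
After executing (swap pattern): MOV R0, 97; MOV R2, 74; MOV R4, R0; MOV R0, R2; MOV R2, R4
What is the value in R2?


Register state trace (swap pattern):
  MOV R0, 97  → R0 = 97
  MOV R2, 74  → R2 = 74
  MOV R4, R0  → R4 = 97  (save R0)
  MOV R0, R2  → R0 = 74  (R0 gets R2's value)
  MOV R2, R4  → R2 = 97  (R2 gets saved value)
Final: R2 = 97

97


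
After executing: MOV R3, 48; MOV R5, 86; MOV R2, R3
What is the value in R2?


Register state trace:
  MOV R3, 48  → R3 = 48
  MOV R5, 86  → R5 = 86
  MOV R2, R3  → R2 = 48
Final: R2 = 48

48


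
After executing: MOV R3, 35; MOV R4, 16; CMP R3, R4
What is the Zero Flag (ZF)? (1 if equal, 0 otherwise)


Register state trace:
  MOV R3, 35  → R3 = 35
  MOV R4, 16  → R4 = 16
  CMP R3, R4  → computes 35 - 16 = 19
  Result is nonzero, so values are not equal
ZF = 0

0


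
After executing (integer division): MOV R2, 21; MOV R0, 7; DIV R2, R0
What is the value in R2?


Register state trace:
  MOV R2, 21  → R2 = 21
  MOV R0, 7  → R0 = 7
  DIV R2, R0  → R2 = 21 // 7 = 3
Final: R2 = 3

3


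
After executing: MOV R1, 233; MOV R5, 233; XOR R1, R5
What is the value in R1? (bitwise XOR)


Register state trace:
  MOV R1, 233  → R1 = 233 (0b11101001)
  MOV R5, 233  → R5 = 233 (0b11101001)
  XOR R1, R5  → R1 = 233 XOR 233 = 0 (0b00000000)
Final: R1 = 0

0


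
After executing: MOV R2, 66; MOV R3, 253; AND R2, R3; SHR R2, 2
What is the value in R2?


Register state trace:
  MOV R2, 66  → R2 = 66 (0b01000010)
  MOV R3, 253  → R3 = 253 (0b11111101)
  AND R2, R3  → R2 = 66 AND 253 = 64 (0b01000000)
  SHR R2, 2  → R2 = 64 >> 2 = 16
Final: R2 = 16

16


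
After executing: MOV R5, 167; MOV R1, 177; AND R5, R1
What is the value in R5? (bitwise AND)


Register state trace:
  MOV R5, 167  → R5 = 167 (0b10100111)
  MOV R1, 177  → R1 = 177 (0b10110001)
  AND R5, R1  → R5 = 167 AND 177 = 161 (0b10100001)
Final: R5 = 161

161


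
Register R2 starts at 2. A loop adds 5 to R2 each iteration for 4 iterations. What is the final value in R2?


Starting value: R2 = 2
  Iter 1: R2 = 2 + 5 = 7
  Iter 2: R2 = 7 + 5 = 12
  Iter 3: R2 = 12 + 5 = 17
  Iter 4: R2 = 17 + 5 = 22
Final: R2 = 22

22


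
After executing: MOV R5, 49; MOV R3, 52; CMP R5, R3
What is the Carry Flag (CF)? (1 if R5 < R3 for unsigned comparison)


Register state trace:
  MOV R5, 49  → R5 = 49
  MOV R3, 52  → R3 = 52
  CMP R5, R3  → unsigned 49 - 52: borrow occurs
  49 < 52, so CF = 1
CF = 1

1


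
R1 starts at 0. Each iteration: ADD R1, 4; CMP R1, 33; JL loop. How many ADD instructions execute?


Loop trace (R1 starts at 0, target 33, step 4):
  ADD #1: R1 = 0 + 4 = 4  → 4 < 33, loop
  ADD #2: R1 = 4 + 4 = 8  → 8 < 33, loop
  ADD #3: R1 = 8 + 4 = 12  → 12 < 33, loop
  ADD #4: R1 = 12 + 4 = 16  → 16 < 33, loop
  ADD #5: R1 = 16 + 4 = 20  → 20 < 33, loop
  ADD #6: R1 = 20 + 4 = 24  → 24 < 33, loop
  ADD #7: R1 = 24 + 4 = 28  → 28 < 33, loop
  ADD #8: R1 = 28 + 4 = 32  → 32 < 33, loop
  ADD #9: R1 = 32 + 4 = 36  → 36 >= 33, exit
Total ADD instructions: 9

9


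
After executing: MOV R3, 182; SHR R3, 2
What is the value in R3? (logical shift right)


Register state trace:
  MOV R3, 182  → R3 = 182
  SHR R3, 2  → R3 = 182 >> 2 = 182 // 2^2 = 45
Final: R3 = 45

45


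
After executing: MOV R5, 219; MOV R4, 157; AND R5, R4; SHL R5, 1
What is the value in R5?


Register state trace:
  MOV R5, 219  → R5 = 219 (0b11011011)
  MOV R4, 157  → R4 = 157 (0b10011101)
  AND R5, R4  → R5 = 219 AND 157 = 153 (0b10011001)
  SHL R5, 1  → R5 = 153 << 1 = 306
Final: R5 = 306

306


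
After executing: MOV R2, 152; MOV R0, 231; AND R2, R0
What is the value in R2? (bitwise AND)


Register state trace:
  MOV R2, 152  → R2 = 152 (0b10011000)
  MOV R0, 231  → R0 = 231 (0b11100111)
  AND R2, R0  → R2 = 152 AND 231 = 128 (0b10000000)
Final: R2 = 128

128


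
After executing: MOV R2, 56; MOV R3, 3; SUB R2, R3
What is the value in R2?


Register state trace:
  MOV R2, 56  → R2 = 56
  MOV R3, 3  → R3 = 3
  SUB R2, R3  → R2 = 56 - 3 = 53
Final: R2 = 53

53


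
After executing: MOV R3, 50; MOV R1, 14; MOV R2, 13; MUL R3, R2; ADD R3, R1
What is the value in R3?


Register state trace:
  MOV R3, 50  → R3 = 50
  MOV R1, 14  → R1 = 14
  MOV R2, 13  → R2 = 13
  MUL R3, R2  → R3 = 50 * 13 = 650
  ADD R3, R1  → R3 = 650 + 14 = 664
Final: R3 = 664

664


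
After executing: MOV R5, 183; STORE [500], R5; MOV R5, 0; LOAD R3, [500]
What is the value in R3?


Register and memory trace:
  MOV R5, 183  → R5 = 183
  STORE [500], R5  → mem[500] = 183
  MOV R5, 0  → R5 = 0
  LOAD R3, [500]  → R3 = mem[500] = 183
Final: R3 = 183

183


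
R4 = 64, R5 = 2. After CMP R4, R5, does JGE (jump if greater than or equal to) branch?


Trace:
  R4 = 64, R5 = 2
  CMP R4, R5  → compares 64 vs 2
  JGE checks: is 64 greater than or equal to 2?
  64 > 2, so condition is true
Branch taken: Yes

Yes


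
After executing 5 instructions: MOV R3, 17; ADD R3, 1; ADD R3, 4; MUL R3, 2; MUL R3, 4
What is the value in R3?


Register state trace:
  MOV R3, 17  → R3 = 17
  ADD R3, 1  → R3 = 17 + 1 = 18
  ADD R3, 4  → R3 = 18 + 4 = 22
  MUL R3, 2  → R3 = 22 * 2 = 44
  MUL R3, 4  → R3 = 44 * 4 = 176
Final: R3 = 176

176


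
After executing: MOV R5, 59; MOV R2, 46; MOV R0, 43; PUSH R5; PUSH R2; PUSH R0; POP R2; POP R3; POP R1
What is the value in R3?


Stack trace (top is rightmost):
  MOV R5, 59  → R5 = 59
  MOV R2, 46  → R2 = 46
  MOV R0, 43  → R0 = 43
  PUSH R5  → stack: [59]
  PUSH R2  → stack: [59, 46]
  PUSH R0  → stack: [59, 46, 43]
  POP R2  → R2 = 43, stack: [59, 46]
  POP R3  → R3 = 46, stack: [59]
  POP R1  → R1 = 59, stack: []
Final: R3 = 46

46


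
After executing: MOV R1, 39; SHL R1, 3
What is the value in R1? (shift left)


Register state trace:
  MOV R1, 39  → R1 = 39
  SHL R1, 3  → R1 = 39 << 3 = 39 * 2^3 = 312
Final: R1 = 312

312


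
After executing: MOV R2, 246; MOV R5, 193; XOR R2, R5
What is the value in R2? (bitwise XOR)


Register state trace:
  MOV R2, 246  → R2 = 246 (0b11110110)
  MOV R5, 193  → R5 = 193 (0b11000001)
  XOR R2, R5  → R2 = 246 XOR 193 = 55 (0b00110111)
Final: R2 = 55

55


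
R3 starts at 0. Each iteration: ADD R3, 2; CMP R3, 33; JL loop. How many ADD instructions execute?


Loop trace (R3 starts at 0, target 33, step 2):
  ADD #1: R3 = 0 + 2 = 2  → 2 < 33, loop
  ADD #2: R3 = 2 + 2 = 4  → 4 < 33, loop
  ADD #3: R3 = 4 + 2 = 6  → 6 < 33, loop
  ADD #4: R3 = 6 + 2 = 8  → 8 < 33, loop
  ADD #5: R3 = 8 + 2 = 10  → 10 < 33, loop
  ADD #6: R3 = 10 + 2 = 12  → 12 < 33, loop
  ADD #7: R3 = 12 + 2 = 14  → 14 < 33, loop
  ADD #8: R3 = 14 + 2 = 16  → 16 < 33, loop
  ADD #9: R3 = 16 + 2 = 18  → 18 < 33, loop
  ADD #10: R3 = 18 + 2 = 20  → 20 < 33, loop
  ADD #11: R3 = 20 + 2 = 22  → 22 < 33, loop
  ADD #12: R3 = 22 + 2 = 24  → 24 < 33, loop
  ADD #13: R3 = 24 + 2 = 26  → 26 < 33, loop
  ADD #14: R3 = 26 + 2 = 28  → 28 < 33, loop
  ADD #15: R3 = 28 + 2 = 30  → 30 < 33, loop
  ADD #16: R3 = 30 + 2 = 32  → 32 < 33, loop
  ADD #17: R3 = 32 + 2 = 34  → 34 >= 33, exit
Total ADD instructions: 17

17


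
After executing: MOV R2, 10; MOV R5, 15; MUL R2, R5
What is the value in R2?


Register state trace:
  MOV R2, 10  → R2 = 10
  MOV R5, 15  → R5 = 15
  MUL R2, R5  → R2 = 10 * 15 = 150
Final: R2 = 150

150


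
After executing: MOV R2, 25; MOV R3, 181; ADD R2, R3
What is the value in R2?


Register state trace:
  MOV R2, 25  → R2 = 25
  MOV R3, 181  → R3 = 181
  ADD R2, R3  → R2 = 25 + 181 = 206
Final: R2 = 206

206


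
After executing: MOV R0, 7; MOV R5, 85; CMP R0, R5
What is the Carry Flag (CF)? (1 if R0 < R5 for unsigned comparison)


Register state trace:
  MOV R0, 7  → R0 = 7
  MOV R5, 85  → R5 = 85
  CMP R0, R5  → unsigned 7 - 85: borrow occurs
  7 < 85, so CF = 1
CF = 1

1


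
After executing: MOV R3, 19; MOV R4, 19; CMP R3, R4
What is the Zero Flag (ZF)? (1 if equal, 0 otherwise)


Register state trace:
  MOV R3, 19  → R3 = 19
  MOV R4, 19  → R4 = 19
  CMP R3, R4  → computes 19 - 19 = 0
  Result is zero, so values are equal
ZF = 1

1


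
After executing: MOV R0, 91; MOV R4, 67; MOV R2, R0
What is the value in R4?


Register state trace:
  MOV R0, 91  → R0 = 91
  MOV R4, 67  → R4 = 67
  MOV R2, R0  → R2 = 91
Final: R4 = 67

67


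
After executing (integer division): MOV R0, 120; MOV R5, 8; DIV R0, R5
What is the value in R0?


Register state trace:
  MOV R0, 120  → R0 = 120
  MOV R5, 8  → R5 = 8
  DIV R0, R5  → R0 = 120 // 8 = 15
Final: R0 = 15

15


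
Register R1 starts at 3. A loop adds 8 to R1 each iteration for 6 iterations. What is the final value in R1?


Starting value: R1 = 3
  Iter 1: R1 = 3 + 8 = 11
  Iter 2: R1 = 11 + 8 = 19
  Iter 3: R1 = 19 + 8 = 27
  Iter 4: R1 = 27 + 8 = 35
  Iter 5: R1 = 35 + 8 = 43
  Iter 6: R1 = 43 + 8 = 51
Final: R1 = 51

51


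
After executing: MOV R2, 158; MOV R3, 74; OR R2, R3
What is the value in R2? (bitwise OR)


Register state trace:
  MOV R2, 158  → R2 = 158 (0b10011110)
  MOV R3, 74  → R3 = 74 (0b01001010)
  OR R2, R3   → R2 = 158 OR 74 = 222 (0b11011110)
Final: R2 = 222

222


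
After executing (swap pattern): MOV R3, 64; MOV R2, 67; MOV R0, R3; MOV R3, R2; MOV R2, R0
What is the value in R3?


Register state trace (swap pattern):
  MOV R3, 64  → R3 = 64
  MOV R2, 67  → R2 = 67
  MOV R0, R3  → R0 = 64  (save R3)
  MOV R3, R2  → R3 = 67  (R3 gets R2's value)
  MOV R2, R0  → R2 = 64  (R2 gets saved value)
Final: R3 = 67

67


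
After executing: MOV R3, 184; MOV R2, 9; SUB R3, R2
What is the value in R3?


Register state trace:
  MOV R3, 184  → R3 = 184
  MOV R2, 9  → R2 = 9
  SUB R3, R2  → R3 = 184 - 9 = 175
Final: R3 = 175

175


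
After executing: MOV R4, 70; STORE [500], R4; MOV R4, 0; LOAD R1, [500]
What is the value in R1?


Register and memory trace:
  MOV R4, 70  → R4 = 70
  STORE [500], R4  → mem[500] = 70
  MOV R4, 0  → R4 = 0
  LOAD R1, [500]  → R1 = mem[500] = 70
Final: R1 = 70

70


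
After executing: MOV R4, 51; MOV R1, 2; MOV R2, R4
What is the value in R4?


Register state trace:
  MOV R4, 51  → R4 = 51
  MOV R1, 2  → R1 = 2
  MOV R2, R4  → R2 = 51
Final: R4 = 51

51


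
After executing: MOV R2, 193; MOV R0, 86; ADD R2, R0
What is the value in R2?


Register state trace:
  MOV R2, 193  → R2 = 193
  MOV R0, 86  → R0 = 86
  ADD R2, R0  → R2 = 193 + 86 = 279
Final: R2 = 279

279


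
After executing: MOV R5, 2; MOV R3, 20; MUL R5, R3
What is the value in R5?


Register state trace:
  MOV R5, 2  → R5 = 2
  MOV R3, 20  → R3 = 20
  MUL R5, R3  → R5 = 2 * 20 = 40
Final: R5 = 40

40


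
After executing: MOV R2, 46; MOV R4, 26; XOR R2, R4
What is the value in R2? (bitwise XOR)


Register state trace:
  MOV R2, 46  → R2 = 46 (0b00101110)
  MOV R4, 26  → R4 = 26 (0b00011010)
  XOR R2, R4  → R2 = 46 XOR 26 = 52 (0b00110100)
Final: R2 = 52

52


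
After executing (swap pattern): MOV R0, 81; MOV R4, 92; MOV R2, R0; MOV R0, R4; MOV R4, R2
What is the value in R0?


Register state trace (swap pattern):
  MOV R0, 81  → R0 = 81
  MOV R4, 92  → R4 = 92
  MOV R2, R0  → R2 = 81  (save R0)
  MOV R0, R4  → R0 = 92  (R0 gets R4's value)
  MOV R4, R2  → R4 = 81  (R4 gets saved value)
Final: R0 = 92

92


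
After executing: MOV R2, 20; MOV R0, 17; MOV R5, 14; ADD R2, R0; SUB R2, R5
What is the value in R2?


Register state trace:
  MOV R2, 20  → R2 = 20
  MOV R0, 17  → R0 = 17
  MOV R5, 14  → R5 = 14
  ADD R2, R0  → R2 = 20 + 17 = 37
  SUB R2, R5  → R2 = 37 - 14 = 23
Final: R2 = 23

23


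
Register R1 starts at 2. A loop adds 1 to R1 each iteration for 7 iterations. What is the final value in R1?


Starting value: R1 = 2
  Iter 1: R1 = 2 + 1 = 3
  Iter 2: R1 = 3 + 1 = 4
  Iter 3: R1 = 4 + 1 = 5
  Iter 4: R1 = 5 + 1 = 6
  Iter 5: R1 = 6 + 1 = 7
  Iter 6: R1 = 7 + 1 = 8
  Iter 7: R1 = 8 + 1 = 9
Final: R1 = 9

9


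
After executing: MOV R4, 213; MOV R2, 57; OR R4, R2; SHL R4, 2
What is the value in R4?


Register state trace:
  MOV R4, 213  → R4 = 213 (0b11010101)
  MOV R2, 57  → R2 = 57 (0b00111001)
  OR R4, R2  → R4 = 213 OR 57 = 253 (0b11111101)
  SHL R4, 2  → R4 = 253 << 2 = 1012
Final: R4 = 1012

1012


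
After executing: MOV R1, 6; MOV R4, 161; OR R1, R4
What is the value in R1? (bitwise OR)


Register state trace:
  MOV R1, 6  → R1 = 6 (0b00000110)
  MOV R4, 161  → R4 = 161 (0b10100001)
  OR R1, R4   → R1 = 6 OR 161 = 167 (0b10100111)
Final: R1 = 167

167


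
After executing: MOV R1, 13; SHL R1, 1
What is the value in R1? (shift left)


Register state trace:
  MOV R1, 13  → R1 = 13
  SHL R1, 1  → R1 = 13 << 1 = 13 * 2^1 = 26
Final: R1 = 26

26


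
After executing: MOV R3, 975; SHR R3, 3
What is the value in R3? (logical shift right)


Register state trace:
  MOV R3, 975  → R3 = 975
  SHR R3, 3  → R3 = 975 >> 3 = 975 // 2^3 = 121
Final: R3 = 121

121


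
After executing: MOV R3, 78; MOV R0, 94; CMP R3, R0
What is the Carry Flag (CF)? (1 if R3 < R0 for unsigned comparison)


Register state trace:
  MOV R3, 78  → R3 = 78
  MOV R0, 94  → R0 = 94
  CMP R3, R0  → unsigned 78 - 94: borrow occurs
  78 < 94, so CF = 1
CF = 1

1


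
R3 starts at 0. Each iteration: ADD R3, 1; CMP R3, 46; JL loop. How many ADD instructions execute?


Loop trace (R3 starts at 0, target 46, step 1):
  ADD #1: R3 = 0 + 1 = 1  → 1 < 46, loop
  ADD #2: R3 = 1 + 1 = 2  → 2 < 46, loop
  ADD #3: R3 = 2 + 1 = 3  → 3 < 46, loop
  ADD #4: R3 = 3 + 1 = 4  → 4 < 46, loop
  ADD #5: R3 = 4 + 1 = 5  → 5 < 46, loop
  ADD #6: R3 = 5 + 1 = 6  → 6 < 46, loop
  ADD #7: R3 = 6 + 1 = 7  → 7 < 46, loop
  ADD #8: R3 = 7 + 1 = 8  → 8 < 46, loop
  ADD #9: R3 = 8 + 1 = 9  → 9 < 46, loop
  ADD #10: R3 = 9 + 1 = 10  → 10 < 46, loop
  ADD #11: R3 = 10 + 1 = 11  → 11 < 46, loop
  ADD #12: R3 = 11 + 1 = 12  → 12 < 46, loop
  ADD #13: R3 = 12 + 1 = 13  → 13 < 46, loop
  ADD #14: R3 = 13 + 1 = 14  → 14 < 46, loop
  ADD #15: R3 = 14 + 1 = 15  → 15 < 46, loop
  ADD #16: R3 = 15 + 1 = 16  → 16 < 46, loop
  ADD #17: R3 = 16 + 1 = 17  → 17 < 46, loop
  ADD #18: R3 = 17 + 1 = 18  → 18 < 46, loop
  ADD #19: R3 = 18 + 1 = 19  → 19 < 46, loop
  ADD #20: R3 = 19 + 1 = 20  → 20 < 46, loop
  ADD #21: R3 = 20 + 1 = 21  → 21 < 46, loop
  ADD #22: R3 = 21 + 1 = 22  → 22 < 46, loop
  ADD #23: R3 = 22 + 1 = 23  → 23 < 46, loop
  ADD #24: R3 = 23 + 1 = 24  → 24 < 46, loop
  ADD #25: R3 = 24 + 1 = 25  → 25 < 46, loop
  ADD #26: R3 = 25 + 1 = 26  → 26 < 46, loop
  ADD #27: R3 = 26 + 1 = 27  → 27 < 46, loop
  ADD #28: R3 = 27 + 1 = 28  → 28 < 46, loop
  ADD #29: R3 = 28 + 1 = 29  → 29 < 46, loop
  ADD #30: R3 = 29 + 1 = 30  → 30 < 46, loop
  ADD #31: R3 = 30 + 1 = 31  → 31 < 46, loop
  ADD #32: R3 = 31 + 1 = 32  → 32 < 46, loop
  ADD #33: R3 = 32 + 1 = 33  → 33 < 46, loop
  ADD #34: R3 = 33 + 1 = 34  → 34 < 46, loop
  ADD #35: R3 = 34 + 1 = 35  → 35 < 46, loop
  ADD #36: R3 = 35 + 1 = 36  → 36 < 46, loop
  ADD #37: R3 = 36 + 1 = 37  → 37 < 46, loop
  ADD #38: R3 = 37 + 1 = 38  → 38 < 46, loop
  ADD #39: R3 = 38 + 1 = 39  → 39 < 46, loop
  ADD #40: R3 = 39 + 1 = 40  → 40 < 46, loop
  ADD #41: R3 = 40 + 1 = 41  → 41 < 46, loop
  ADD #42: R3 = 41 + 1 = 42  → 42 < 46, loop
  ADD #43: R3 = 42 + 1 = 43  → 43 < 46, loop
  ADD #44: R3 = 43 + 1 = 44  → 44 < 46, loop
  ADD #45: R3 = 44 + 1 = 45  → 45 < 46, loop
  ADD #46: R3 = 45 + 1 = 46  → 46 >= 46, exit
Total ADD instructions: 46

46


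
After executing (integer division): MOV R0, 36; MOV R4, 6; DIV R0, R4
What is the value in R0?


Register state trace:
  MOV R0, 36  → R0 = 36
  MOV R4, 6  → R4 = 6
  DIV R0, R4  → R0 = 36 // 6 = 6
Final: R0 = 6

6


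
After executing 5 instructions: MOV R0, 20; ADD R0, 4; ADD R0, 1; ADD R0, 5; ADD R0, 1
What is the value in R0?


Register state trace:
  MOV R0, 20  → R0 = 20
  ADD R0, 4  → R0 = 20 + 4 = 24
  ADD R0, 1  → R0 = 24 + 1 = 25
  ADD R0, 5  → R0 = 25 + 5 = 30
  ADD R0, 1  → R0 = 30 + 1 = 31
Final: R0 = 31

31


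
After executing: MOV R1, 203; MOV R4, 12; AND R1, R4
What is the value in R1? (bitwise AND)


Register state trace:
  MOV R1, 203  → R1 = 203 (0b11001011)
  MOV R4, 12  → R4 = 12 (0b00001100)
  AND R1, R4  → R1 = 203 AND 12 = 8 (0b00001000)
Final: R1 = 8

8


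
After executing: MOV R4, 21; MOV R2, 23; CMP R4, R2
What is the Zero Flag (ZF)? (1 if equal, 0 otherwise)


Register state trace:
  MOV R4, 21  → R4 = 21
  MOV R2, 23  → R2 = 23
  CMP R4, R2  → computes 21 - 23 = -2
  Result is nonzero, so values are not equal
ZF = 0

0


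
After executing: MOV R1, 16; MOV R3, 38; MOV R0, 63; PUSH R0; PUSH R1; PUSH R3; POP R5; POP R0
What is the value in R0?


Stack trace (top is rightmost):
  MOV R1, 16  → R1 = 16
  MOV R3, 38  → R3 = 38
  MOV R0, 63  → R0 = 63
  PUSH R0  → stack: [63]
  PUSH R1  → stack: [63, 16]
  PUSH R3  → stack: [63, 16, 38]
  POP R5  → R5 = 38, stack: [63, 16]
  POP R0  → R0 = 16, stack: [63]
Final: R0 = 16

16


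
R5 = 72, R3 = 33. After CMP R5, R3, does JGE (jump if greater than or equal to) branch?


Trace:
  R5 = 72, R3 = 33
  CMP R5, R3  → compares 72 vs 33
  JGE checks: is 72 greater than or equal to 33?
  72 > 33, so condition is true
Branch taken: Yes

Yes


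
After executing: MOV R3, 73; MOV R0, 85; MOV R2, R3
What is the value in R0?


Register state trace:
  MOV R3, 73  → R3 = 73
  MOV R0, 85  → R0 = 85
  MOV R2, R3  → R2 = 73
Final: R0 = 85

85


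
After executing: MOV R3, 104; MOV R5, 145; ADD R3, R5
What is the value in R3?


Register state trace:
  MOV R3, 104  → R3 = 104
  MOV R5, 145  → R5 = 145
  ADD R3, R5  → R3 = 104 + 145 = 249
Final: R3 = 249

249


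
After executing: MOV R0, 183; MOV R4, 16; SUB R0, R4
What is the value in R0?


Register state trace:
  MOV R0, 183  → R0 = 183
  MOV R4, 16  → R4 = 16
  SUB R0, R4  → R0 = 183 - 16 = 167
Final: R0 = 167

167


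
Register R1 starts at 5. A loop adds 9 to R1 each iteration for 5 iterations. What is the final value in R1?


Starting value: R1 = 5
  Iter 1: R1 = 5 + 9 = 14
  Iter 2: R1 = 14 + 9 = 23
  Iter 3: R1 = 23 + 9 = 32
  Iter 4: R1 = 32 + 9 = 41
  Iter 5: R1 = 41 + 9 = 50
Final: R1 = 50

50


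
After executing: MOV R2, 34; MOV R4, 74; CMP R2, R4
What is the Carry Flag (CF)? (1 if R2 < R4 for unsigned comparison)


Register state trace:
  MOV R2, 34  → R2 = 34
  MOV R4, 74  → R4 = 74
  CMP R2, R4  → unsigned 34 - 74: borrow occurs
  34 < 74, so CF = 1
CF = 1

1


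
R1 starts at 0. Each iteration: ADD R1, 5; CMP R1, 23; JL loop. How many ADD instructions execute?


Loop trace (R1 starts at 0, target 23, step 5):
  ADD #1: R1 = 0 + 5 = 5  → 5 < 23, loop
  ADD #2: R1 = 5 + 5 = 10  → 10 < 23, loop
  ADD #3: R1 = 10 + 5 = 15  → 15 < 23, loop
  ADD #4: R1 = 15 + 5 = 20  → 20 < 23, loop
  ADD #5: R1 = 20 + 5 = 25  → 25 >= 23, exit
Total ADD instructions: 5

5


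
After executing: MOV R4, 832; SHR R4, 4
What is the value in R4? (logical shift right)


Register state trace:
  MOV R4, 832  → R4 = 832
  SHR R4, 4  → R4 = 832 >> 4 = 832 // 2^4 = 52
Final: R4 = 52

52


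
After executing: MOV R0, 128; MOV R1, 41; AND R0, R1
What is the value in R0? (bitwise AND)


Register state trace:
  MOV R0, 128  → R0 = 128 (0b10000000)
  MOV R1, 41  → R1 = 41 (0b00101001)
  AND R0, R1  → R0 = 128 AND 41 = 0 (0b00000000)
Final: R0 = 0

0


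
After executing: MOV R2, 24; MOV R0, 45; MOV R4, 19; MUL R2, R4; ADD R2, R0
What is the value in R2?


Register state trace:
  MOV R2, 24  → R2 = 24
  MOV R0, 45  → R0 = 45
  MOV R4, 19  → R4 = 19
  MUL R2, R4  → R2 = 24 * 19 = 456
  ADD R2, R0  → R2 = 456 + 45 = 501
Final: R2 = 501

501


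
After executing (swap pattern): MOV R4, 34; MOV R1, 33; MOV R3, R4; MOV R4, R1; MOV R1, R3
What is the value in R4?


Register state trace (swap pattern):
  MOV R4, 34  → R4 = 34
  MOV R1, 33  → R1 = 33
  MOV R3, R4  → R3 = 34  (save R4)
  MOV R4, R1  → R4 = 33  (R4 gets R1's value)
  MOV R1, R3  → R1 = 34  (R1 gets saved value)
Final: R4 = 33

33


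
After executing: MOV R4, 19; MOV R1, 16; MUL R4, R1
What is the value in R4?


Register state trace:
  MOV R4, 19  → R4 = 19
  MOV R1, 16  → R1 = 16
  MUL R4, R1  → R4 = 19 * 16 = 304
Final: R4 = 304

304


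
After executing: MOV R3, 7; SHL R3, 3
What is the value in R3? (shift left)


Register state trace:
  MOV R3, 7  → R3 = 7
  SHL R3, 3  → R3 = 7 << 3 = 7 * 2^3 = 56
Final: R3 = 56

56


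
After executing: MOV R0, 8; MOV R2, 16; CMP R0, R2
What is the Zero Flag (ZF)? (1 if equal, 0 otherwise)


Register state trace:
  MOV R0, 8  → R0 = 8
  MOV R2, 16  → R2 = 16
  CMP R0, R2  → computes 8 - 16 = -8
  Result is nonzero, so values are not equal
ZF = 0

0


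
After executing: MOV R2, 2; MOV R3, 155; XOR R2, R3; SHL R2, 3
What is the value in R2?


Register state trace:
  MOV R2, 2  → R2 = 2 (0b00000010)
  MOV R3, 155  → R3 = 155 (0b10011011)
  XOR R2, R3  → R2 = 2 XOR 155 = 153 (0b10011001)
  SHL R2, 3  → R2 = 153 << 3 = 1224
Final: R2 = 1224

1224


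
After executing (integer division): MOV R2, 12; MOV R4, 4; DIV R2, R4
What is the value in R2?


Register state trace:
  MOV R2, 12  → R2 = 12
  MOV R4, 4  → R4 = 4
  DIV R2, R4  → R2 = 12 // 4 = 3
Final: R2 = 3

3


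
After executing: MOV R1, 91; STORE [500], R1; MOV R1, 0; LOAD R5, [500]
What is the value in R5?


Register and memory trace:
  MOV R1, 91  → R1 = 91
  STORE [500], R1  → mem[500] = 91
  MOV R1, 0  → R1 = 0
  LOAD R5, [500]  → R5 = mem[500] = 91
Final: R5 = 91

91


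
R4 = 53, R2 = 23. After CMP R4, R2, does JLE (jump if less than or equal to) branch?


Trace:
  R4 = 53, R2 = 23
  CMP R4, R2  → compares 53 vs 23
  JLE checks: is 53 less than or equal to 23?
  53 > 23, so condition is false
Branch taken: No

No


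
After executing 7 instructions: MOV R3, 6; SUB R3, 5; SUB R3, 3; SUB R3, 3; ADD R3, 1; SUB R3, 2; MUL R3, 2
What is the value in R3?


Register state trace:
  MOV R3, 6  → R3 = 6
  SUB R3, 5  → R3 = 6 - 5 = 1
  SUB R3, 3  → R3 = 1 - 3 = -2
  SUB R3, 3  → R3 = -2 - 3 = -5
  ADD R3, 1  → R3 = -5 + 1 = -4
  SUB R3, 2  → R3 = -4 - 2 = -6
  MUL R3, 2  → R3 = -6 * 2 = -12
Final: R3 = -12

-12


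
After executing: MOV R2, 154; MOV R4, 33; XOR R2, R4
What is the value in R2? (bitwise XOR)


Register state trace:
  MOV R2, 154  → R2 = 154 (0b10011010)
  MOV R4, 33  → R4 = 33 (0b00100001)
  XOR R2, R4  → R2 = 154 XOR 33 = 187 (0b10111011)
Final: R2 = 187

187


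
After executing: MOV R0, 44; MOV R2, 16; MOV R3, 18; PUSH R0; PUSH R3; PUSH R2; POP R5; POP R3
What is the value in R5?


Stack trace (top is rightmost):
  MOV R0, 44  → R0 = 44
  MOV R2, 16  → R2 = 16
  MOV R3, 18  → R3 = 18
  PUSH R0  → stack: [44]
  PUSH R3  → stack: [44, 18]
  PUSH R2  → stack: [44, 18, 16]
  POP R5  → R5 = 16, stack: [44, 18]
  POP R3  → R3 = 18, stack: [44]
Final: R5 = 16

16


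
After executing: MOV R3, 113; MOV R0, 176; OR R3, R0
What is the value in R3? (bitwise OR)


Register state trace:
  MOV R3, 113  → R3 = 113 (0b01110001)
  MOV R0, 176  → R0 = 176 (0b10110000)
  OR R3, R0   → R3 = 113 OR 176 = 241 (0b11110001)
Final: R3 = 241

241


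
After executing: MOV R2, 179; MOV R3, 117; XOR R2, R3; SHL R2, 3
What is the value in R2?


Register state trace:
  MOV R2, 179  → R2 = 179 (0b10110011)
  MOV R3, 117  → R3 = 117 (0b01110101)
  XOR R2, R3  → R2 = 179 XOR 117 = 198 (0b11000110)
  SHL R2, 3  → R2 = 198 << 3 = 1584
Final: R2 = 1584

1584


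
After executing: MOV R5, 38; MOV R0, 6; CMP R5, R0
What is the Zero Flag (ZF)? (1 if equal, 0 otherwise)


Register state trace:
  MOV R5, 38  → R5 = 38
  MOV R0, 6  → R0 = 6
  CMP R5, R0  → computes 38 - 6 = 32
  Result is nonzero, so values are not equal
ZF = 0

0


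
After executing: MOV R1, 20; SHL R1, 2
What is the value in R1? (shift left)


Register state trace:
  MOV R1, 20  → R1 = 20
  SHL R1, 2  → R1 = 20 << 2 = 20 * 2^2 = 80
Final: R1 = 80

80


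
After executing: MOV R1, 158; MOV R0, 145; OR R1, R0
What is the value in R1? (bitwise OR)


Register state trace:
  MOV R1, 158  → R1 = 158 (0b10011110)
  MOV R0, 145  → R0 = 145 (0b10010001)
  OR R1, R0   → R1 = 158 OR 145 = 159 (0b10011111)
Final: R1 = 159

159


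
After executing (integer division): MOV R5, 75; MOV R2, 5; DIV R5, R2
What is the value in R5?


Register state trace:
  MOV R5, 75  → R5 = 75
  MOV R2, 5  → R2 = 5
  DIV R5, R2  → R5 = 75 // 5 = 15
Final: R5 = 15

15


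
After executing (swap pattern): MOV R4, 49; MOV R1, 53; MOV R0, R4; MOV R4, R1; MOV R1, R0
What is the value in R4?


Register state trace (swap pattern):
  MOV R4, 49  → R4 = 49
  MOV R1, 53  → R1 = 53
  MOV R0, R4  → R0 = 49  (save R4)
  MOV R4, R1  → R4 = 53  (R4 gets R1's value)
  MOV R1, R0  → R1 = 49  (R1 gets saved value)
Final: R4 = 53

53


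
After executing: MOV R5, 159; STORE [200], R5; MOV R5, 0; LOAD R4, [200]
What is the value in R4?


Register and memory trace:
  MOV R5, 159  → R5 = 159
  STORE [200], R5  → mem[200] = 159
  MOV R5, 0  → R5 = 0
  LOAD R4, [200]  → R4 = mem[200] = 159
Final: R4 = 159

159


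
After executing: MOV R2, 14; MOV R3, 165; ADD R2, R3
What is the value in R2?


Register state trace:
  MOV R2, 14  → R2 = 14
  MOV R3, 165  → R3 = 165
  ADD R2, R3  → R2 = 14 + 165 = 179
Final: R2 = 179

179


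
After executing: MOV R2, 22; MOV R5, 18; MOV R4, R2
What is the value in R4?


Register state trace:
  MOV R2, 22  → R2 = 22
  MOV R5, 18  → R5 = 18
  MOV R4, R2  → R4 = 22
Final: R4 = 22

22


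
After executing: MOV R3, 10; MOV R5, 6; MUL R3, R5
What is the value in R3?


Register state trace:
  MOV R3, 10  → R3 = 10
  MOV R5, 6  → R5 = 6
  MUL R3, R5  → R3 = 10 * 6 = 60
Final: R3 = 60

60


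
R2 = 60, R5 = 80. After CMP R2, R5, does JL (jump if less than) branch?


Trace:
  R2 = 60, R5 = 80
  CMP R2, R5  → compares 60 vs 80
  JL checks: is 60 less than 80?
  60 < 80, so condition is true
Branch taken: Yes

Yes


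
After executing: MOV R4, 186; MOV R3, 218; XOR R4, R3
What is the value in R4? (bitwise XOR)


Register state trace:
  MOV R4, 186  → R4 = 186 (0b10111010)
  MOV R3, 218  → R3 = 218 (0b11011010)
  XOR R4, R3  → R4 = 186 XOR 218 = 96 (0b01100000)
Final: R4 = 96

96


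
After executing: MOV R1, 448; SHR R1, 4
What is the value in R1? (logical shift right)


Register state trace:
  MOV R1, 448  → R1 = 448
  SHR R1, 4  → R1 = 448 >> 4 = 448 // 2^4 = 28
Final: R1 = 28

28


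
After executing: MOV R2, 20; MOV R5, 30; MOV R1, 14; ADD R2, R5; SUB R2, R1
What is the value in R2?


Register state trace:
  MOV R2, 20  → R2 = 20
  MOV R5, 30  → R5 = 30
  MOV R1, 14  → R1 = 14
  ADD R2, R5  → R2 = 20 + 30 = 50
  SUB R2, R1  → R2 = 50 - 14 = 36
Final: R2 = 36

36


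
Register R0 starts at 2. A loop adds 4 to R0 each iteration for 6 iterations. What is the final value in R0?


Starting value: R0 = 2
  Iter 1: R0 = 2 + 4 = 6
  Iter 2: R0 = 6 + 4 = 10
  Iter 3: R0 = 10 + 4 = 14
  Iter 4: R0 = 14 + 4 = 18
  Iter 5: R0 = 18 + 4 = 22
  Iter 6: R0 = 22 + 4 = 26
Final: R0 = 26

26


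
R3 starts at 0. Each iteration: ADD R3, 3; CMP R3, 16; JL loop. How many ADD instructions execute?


Loop trace (R3 starts at 0, target 16, step 3):
  ADD #1: R3 = 0 + 3 = 3  → 3 < 16, loop
  ADD #2: R3 = 3 + 3 = 6  → 6 < 16, loop
  ADD #3: R3 = 6 + 3 = 9  → 9 < 16, loop
  ADD #4: R3 = 9 + 3 = 12  → 12 < 16, loop
  ADD #5: R3 = 12 + 3 = 15  → 15 < 16, loop
  ADD #6: R3 = 15 + 3 = 18  → 18 >= 16, exit
Total ADD instructions: 6

6


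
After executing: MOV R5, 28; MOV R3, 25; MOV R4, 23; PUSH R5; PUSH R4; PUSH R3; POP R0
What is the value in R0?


Stack trace (top is rightmost):
  MOV R5, 28  → R5 = 28
  MOV R3, 25  → R3 = 25
  MOV R4, 23  → R4 = 23
  PUSH R5  → stack: [28]
  PUSH R4  → stack: [28, 23]
  PUSH R3  → stack: [28, 23, 25]
  POP R0  → R0 = 25, stack: [28, 23]
Final: R0 = 25

25


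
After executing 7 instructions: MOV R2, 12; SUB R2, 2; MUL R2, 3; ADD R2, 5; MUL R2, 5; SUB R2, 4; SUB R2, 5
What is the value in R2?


Register state trace:
  MOV R2, 12  → R2 = 12
  SUB R2, 2  → R2 = 12 - 2 = 10
  MUL R2, 3  → R2 = 10 * 3 = 30
  ADD R2, 5  → R2 = 30 + 5 = 35
  MUL R2, 5  → R2 = 35 * 5 = 175
  SUB R2, 4  → R2 = 175 - 4 = 171
  SUB R2, 5  → R2 = 171 - 5 = 166
Final: R2 = 166

166


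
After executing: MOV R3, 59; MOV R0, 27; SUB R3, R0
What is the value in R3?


Register state trace:
  MOV R3, 59  → R3 = 59
  MOV R0, 27  → R0 = 27
  SUB R3, R0  → R3 = 59 - 27 = 32
Final: R3 = 32

32


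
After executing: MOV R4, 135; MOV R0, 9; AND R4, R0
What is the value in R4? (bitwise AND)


Register state trace:
  MOV R4, 135  → R4 = 135 (0b10000111)
  MOV R0, 9  → R0 = 9 (0b00001001)
  AND R4, R0  → R4 = 135 AND 9 = 1 (0b00000001)
Final: R4 = 1

1


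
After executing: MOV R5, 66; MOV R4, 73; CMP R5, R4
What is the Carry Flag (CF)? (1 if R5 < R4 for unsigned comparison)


Register state trace:
  MOV R5, 66  → R5 = 66
  MOV R4, 73  → R4 = 73
  CMP R5, R4  → unsigned 66 - 73: borrow occurs
  66 < 73, so CF = 1
CF = 1

1


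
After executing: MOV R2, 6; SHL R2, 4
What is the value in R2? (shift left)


Register state trace:
  MOV R2, 6  → R2 = 6
  SHL R2, 4  → R2 = 6 << 4 = 6 * 2^4 = 96
Final: R2 = 96

96


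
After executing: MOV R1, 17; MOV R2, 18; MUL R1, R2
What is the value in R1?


Register state trace:
  MOV R1, 17  → R1 = 17
  MOV R2, 18  → R2 = 18
  MUL R1, R2  → R1 = 17 * 18 = 306
Final: R1 = 306

306


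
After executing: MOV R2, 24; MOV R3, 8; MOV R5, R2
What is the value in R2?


Register state trace:
  MOV R2, 24  → R2 = 24
  MOV R3, 8  → R3 = 8
  MOV R5, R2  → R5 = 24
Final: R2 = 24

24


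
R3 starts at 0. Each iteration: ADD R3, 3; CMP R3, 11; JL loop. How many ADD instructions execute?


Loop trace (R3 starts at 0, target 11, step 3):
  ADD #1: R3 = 0 + 3 = 3  → 3 < 11, loop
  ADD #2: R3 = 3 + 3 = 6  → 6 < 11, loop
  ADD #3: R3 = 6 + 3 = 9  → 9 < 11, loop
  ADD #4: R3 = 9 + 3 = 12  → 12 >= 11, exit
Total ADD instructions: 4

4


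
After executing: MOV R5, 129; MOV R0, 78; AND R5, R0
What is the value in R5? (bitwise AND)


Register state trace:
  MOV R5, 129  → R5 = 129 (0b10000001)
  MOV R0, 78  → R0 = 78 (0b01001110)
  AND R5, R0  → R5 = 129 AND 78 = 0 (0b00000000)
Final: R5 = 0

0


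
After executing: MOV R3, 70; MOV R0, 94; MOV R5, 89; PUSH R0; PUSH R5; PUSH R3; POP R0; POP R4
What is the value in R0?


Stack trace (top is rightmost):
  MOV R3, 70  → R3 = 70
  MOV R0, 94  → R0 = 94
  MOV R5, 89  → R5 = 89
  PUSH R0  → stack: [94]
  PUSH R5  → stack: [94, 89]
  PUSH R3  → stack: [94, 89, 70]
  POP R0  → R0 = 70, stack: [94, 89]
  POP R4  → R4 = 89, stack: [94]
Final: R0 = 70

70


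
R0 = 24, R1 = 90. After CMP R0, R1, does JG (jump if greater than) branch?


Trace:
  R0 = 24, R1 = 90
  CMP R0, R1  → compares 24 vs 90
  JG checks: is 24 greater than 90?
  24 < 90, so condition is false
Branch taken: No

No


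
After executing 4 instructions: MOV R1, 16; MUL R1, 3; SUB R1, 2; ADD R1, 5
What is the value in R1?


Register state trace:
  MOV R1, 16  → R1 = 16
  MUL R1, 3  → R1 = 16 * 3 = 48
  SUB R1, 2  → R1 = 48 - 2 = 46
  ADD R1, 5  → R1 = 46 + 5 = 51
Final: R1 = 51

51


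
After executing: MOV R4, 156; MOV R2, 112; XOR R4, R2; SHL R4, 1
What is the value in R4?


Register state trace:
  MOV R4, 156  → R4 = 156 (0b10011100)
  MOV R2, 112  → R2 = 112 (0b01110000)
  XOR R4, R2  → R4 = 156 XOR 112 = 236 (0b11101100)
  SHL R4, 1  → R4 = 236 << 1 = 472
Final: R4 = 472

472


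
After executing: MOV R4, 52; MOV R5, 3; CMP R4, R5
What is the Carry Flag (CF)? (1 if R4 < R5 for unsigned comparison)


Register state trace:
  MOV R4, 52  → R4 = 52
  MOV R5, 3  → R5 = 3
  CMP R4, R5  → unsigned 52 - 3: no borrow
  52 >= 3, so CF = 0
CF = 0

0


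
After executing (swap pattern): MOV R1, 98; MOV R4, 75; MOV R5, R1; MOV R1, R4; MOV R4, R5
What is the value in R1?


Register state trace (swap pattern):
  MOV R1, 98  → R1 = 98
  MOV R4, 75  → R4 = 75
  MOV R5, R1  → R5 = 98  (save R1)
  MOV R1, R4  → R1 = 75  (R1 gets R4's value)
  MOV R4, R5  → R4 = 98  (R4 gets saved value)
Final: R1 = 75

75


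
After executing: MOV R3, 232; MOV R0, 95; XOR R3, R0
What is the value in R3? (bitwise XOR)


Register state trace:
  MOV R3, 232  → R3 = 232 (0b11101000)
  MOV R0, 95  → R0 = 95 (0b01011111)
  XOR R3, R0  → R3 = 232 XOR 95 = 183 (0b10110111)
Final: R3 = 183

183


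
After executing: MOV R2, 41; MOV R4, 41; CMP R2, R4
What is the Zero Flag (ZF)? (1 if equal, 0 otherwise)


Register state trace:
  MOV R2, 41  → R2 = 41
  MOV R4, 41  → R4 = 41
  CMP R2, R4  → computes 41 - 41 = 0
  Result is zero, so values are equal
ZF = 1

1


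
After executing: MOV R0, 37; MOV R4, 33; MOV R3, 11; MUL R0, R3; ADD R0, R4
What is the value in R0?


Register state trace:
  MOV R0, 37  → R0 = 37
  MOV R4, 33  → R4 = 33
  MOV R3, 11  → R3 = 11
  MUL R0, R3  → R0 = 37 * 11 = 407
  ADD R0, R4  → R0 = 407 + 33 = 440
Final: R0 = 440

440


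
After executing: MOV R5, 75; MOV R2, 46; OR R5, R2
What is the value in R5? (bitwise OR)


Register state trace:
  MOV R5, 75  → R5 = 75 (0b01001011)
  MOV R2, 46  → R2 = 46 (0b00101110)
  OR R5, R2   → R5 = 75 OR 46 = 111 (0b01101111)
Final: R5 = 111

111


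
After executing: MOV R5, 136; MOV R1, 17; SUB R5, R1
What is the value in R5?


Register state trace:
  MOV R5, 136  → R5 = 136
  MOV R1, 17  → R1 = 17
  SUB R5, R1  → R5 = 136 - 17 = 119
Final: R5 = 119

119


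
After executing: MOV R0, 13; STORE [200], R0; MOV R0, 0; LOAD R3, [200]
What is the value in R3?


Register and memory trace:
  MOV R0, 13  → R0 = 13
  STORE [200], R0  → mem[200] = 13
  MOV R0, 0  → R0 = 0
  LOAD R3, [200]  → R3 = mem[200] = 13
Final: R3 = 13

13


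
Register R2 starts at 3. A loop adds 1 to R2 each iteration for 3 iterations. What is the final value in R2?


Starting value: R2 = 3
  Iter 1: R2 = 3 + 1 = 4
  Iter 2: R2 = 4 + 1 = 5
  Iter 3: R2 = 5 + 1 = 6
Final: R2 = 6

6


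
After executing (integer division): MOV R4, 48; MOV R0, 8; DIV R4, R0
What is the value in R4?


Register state trace:
  MOV R4, 48  → R4 = 48
  MOV R0, 8  → R0 = 8
  DIV R4, R0  → R4 = 48 // 8 = 6
Final: R4 = 6

6


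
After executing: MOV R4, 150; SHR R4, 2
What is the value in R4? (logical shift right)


Register state trace:
  MOV R4, 150  → R4 = 150
  SHR R4, 2  → R4 = 150 >> 2 = 150 // 2^2 = 37
Final: R4 = 37

37


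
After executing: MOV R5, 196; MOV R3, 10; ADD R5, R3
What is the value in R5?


Register state trace:
  MOV R5, 196  → R5 = 196
  MOV R3, 10  → R3 = 10
  ADD R5, R3  → R5 = 196 + 10 = 206
Final: R5 = 206

206


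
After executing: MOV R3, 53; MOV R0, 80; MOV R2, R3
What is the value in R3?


Register state trace:
  MOV R3, 53  → R3 = 53
  MOV R0, 80  → R0 = 80
  MOV R2, R3  → R2 = 53
Final: R3 = 53

53


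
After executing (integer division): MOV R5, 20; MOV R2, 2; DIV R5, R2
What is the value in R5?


Register state trace:
  MOV R5, 20  → R5 = 20
  MOV R2, 2  → R2 = 2
  DIV R5, R2  → R5 = 20 // 2 = 10
Final: R5 = 10

10


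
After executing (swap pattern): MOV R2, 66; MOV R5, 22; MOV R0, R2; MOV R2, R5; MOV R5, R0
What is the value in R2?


Register state trace (swap pattern):
  MOV R2, 66  → R2 = 66
  MOV R5, 22  → R5 = 22
  MOV R0, R2  → R0 = 66  (save R2)
  MOV R2, R5  → R2 = 22  (R2 gets R5's value)
  MOV R5, R0  → R5 = 66  (R5 gets saved value)
Final: R2 = 22

22


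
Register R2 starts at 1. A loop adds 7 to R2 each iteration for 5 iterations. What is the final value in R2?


Starting value: R2 = 1
  Iter 1: R2 = 1 + 7 = 8
  Iter 2: R2 = 8 + 7 = 15
  Iter 3: R2 = 15 + 7 = 22
  Iter 4: R2 = 22 + 7 = 29
  Iter 5: R2 = 29 + 7 = 36
Final: R2 = 36

36
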